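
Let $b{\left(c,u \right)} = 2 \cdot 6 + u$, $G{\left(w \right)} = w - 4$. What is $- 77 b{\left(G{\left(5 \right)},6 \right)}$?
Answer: $-1386$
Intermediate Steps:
$G{\left(w \right)} = -4 + w$
$b{\left(c,u \right)} = 12 + u$
$- 77 b{\left(G{\left(5 \right)},6 \right)} = - 77 \left(12 + 6\right) = \left(-77\right) 18 = -1386$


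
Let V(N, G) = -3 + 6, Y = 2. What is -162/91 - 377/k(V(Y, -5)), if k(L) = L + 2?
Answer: -35117/455 ≈ -77.180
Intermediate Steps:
V(N, G) = 3
k(L) = 2 + L
-162/91 - 377/k(V(Y, -5)) = -162/91 - 377/(2 + 3) = -162*1/91 - 377/5 = -162/91 - 377*⅕ = -162/91 - 377/5 = -35117/455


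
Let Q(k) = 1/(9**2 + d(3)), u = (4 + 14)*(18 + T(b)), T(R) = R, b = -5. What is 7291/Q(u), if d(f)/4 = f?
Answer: 678063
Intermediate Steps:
d(f) = 4*f
u = 234 (u = (4 + 14)*(18 - 5) = 18*13 = 234)
Q(k) = 1/93 (Q(k) = 1/(9**2 + 4*3) = 1/(81 + 12) = 1/93)
7291/Q(u) = 7291/(1/93) = 7291*93 = 678063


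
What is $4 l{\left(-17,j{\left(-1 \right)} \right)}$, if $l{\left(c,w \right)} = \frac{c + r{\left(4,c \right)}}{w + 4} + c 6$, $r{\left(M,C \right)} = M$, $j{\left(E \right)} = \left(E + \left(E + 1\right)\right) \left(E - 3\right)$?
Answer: $- \frac{829}{2} \approx -414.5$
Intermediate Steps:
$j{\left(E \right)} = \left(1 + 2 E\right) \left(-3 + E\right)$ ($j{\left(E \right)} = \left(E + \left(1 + E\right)\right) \left(-3 + E\right) = \left(1 + 2 E\right) \left(-3 + E\right)$)
$l{\left(c,w \right)} = 6 c + \frac{4 + c}{4 + w}$ ($l{\left(c,w \right)} = \frac{c + 4}{w + 4} + c 6 = \frac{4 + c}{4 + w} + 6 c = 6 c + \frac{4 + c}{4 + w}$)
$4 l{\left(-17,j{\left(-1 \right)} \right)} = 4 \frac{4 + 25 \left(-17\right) + 6 \left(-17\right) \left(-3 - -5 + 2 \left(-1\right)^{2}\right)}{4 - \left(-2 - 2\right)} = 4 \frac{4 - 425 + 6 \left(-17\right) \left(-3 + 5 + 2 \cdot 1\right)}{4 + \left(-3 + 5 + 2 \cdot 1\right)} = 4 \frac{4 - 425 + 6 \left(-17\right) \left(-3 + 5 + 2\right)}{4 + \left(-3 + 5 + 2\right)} = 4 \frac{4 - 425 + 6 \left(-17\right) 4}{4 + 4} = 4 \frac{4 - 425 - 408}{8} = 4 \cdot \frac{1}{8} \left(-829\right) = 4 \left(- \frac{829}{8}\right) = - \frac{829}{2}$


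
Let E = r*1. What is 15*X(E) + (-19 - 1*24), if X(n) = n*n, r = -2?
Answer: 17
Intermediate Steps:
E = -2 (E = -2*1 = -2)
X(n) = n²
15*X(E) + (-19 - 1*24) = 15*(-2)² + (-19 - 1*24) = 15*4 + (-19 - 24) = 60 - 43 = 17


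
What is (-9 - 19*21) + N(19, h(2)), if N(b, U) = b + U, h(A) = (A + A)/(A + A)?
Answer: -388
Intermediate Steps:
h(A) = 1 (h(A) = (2*A)/((2*A)) = (2*A)*(1/(2*A)) = 1)
N(b, U) = U + b
(-9 - 19*21) + N(19, h(2)) = (-9 - 19*21) + (1 + 19) = (-9 - 399) + 20 = -408 + 20 = -388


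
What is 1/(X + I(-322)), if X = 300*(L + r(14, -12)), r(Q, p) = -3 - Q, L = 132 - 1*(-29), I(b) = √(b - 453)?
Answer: 1728/74649631 - I*√31/373248155 ≈ 2.3148e-5 - 1.4917e-8*I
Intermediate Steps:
I(b) = √(-453 + b)
L = 161 (L = 132 + 29 = 161)
X = 43200 (X = 300*(161 + (-3 - 1*14)) = 300*(161 + (-3 - 14)) = 300*(161 - 17) = 300*144 = 43200)
1/(X + I(-322)) = 1/(43200 + √(-453 - 322)) = 1/(43200 + √(-775)) = 1/(43200 + 5*I*√31)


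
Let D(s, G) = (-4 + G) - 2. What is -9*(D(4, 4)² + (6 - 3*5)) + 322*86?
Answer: 27737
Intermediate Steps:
D(s, G) = -6 + G
-9*(D(4, 4)² + (6 - 3*5)) + 322*86 = -9*((-6 + 4)² + (6 - 3*5)) + 322*86 = -9*((-2)² + (6 - 15)) + 27692 = -9*(4 - 9) + 27692 = -9*(-5) + 27692 = 45 + 27692 = 27737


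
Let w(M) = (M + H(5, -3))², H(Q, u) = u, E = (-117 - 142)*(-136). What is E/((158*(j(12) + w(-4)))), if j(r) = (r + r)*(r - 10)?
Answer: 17612/7663 ≈ 2.2983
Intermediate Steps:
E = 35224 (E = -259*(-136) = 35224)
j(r) = 2*r*(-10 + r) (j(r) = (2*r)*(-10 + r) = 2*r*(-10 + r))
w(M) = (-3 + M)² (w(M) = (M - 3)² = (-3 + M)²)
E/((158*(j(12) + w(-4)))) = 35224/((158*(2*12*(-10 + 12) + (-3 - 4)²))) = 35224/((158*(2*12*2 + (-7)²))) = 35224/((158*(48 + 49))) = 35224/((158*97)) = 35224/15326 = 35224*(1/15326) = 17612/7663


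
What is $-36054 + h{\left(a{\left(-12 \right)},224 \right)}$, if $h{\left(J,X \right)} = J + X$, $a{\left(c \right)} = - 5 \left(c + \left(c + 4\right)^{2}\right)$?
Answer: $-36090$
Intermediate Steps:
$a{\left(c \right)} = - 5 c - 5 \left(4 + c\right)^{2}$ ($a{\left(c \right)} = - 5 \left(c + \left(4 + c\right)^{2}\right) = - 5 c - 5 \left(4 + c\right)^{2}$)
$-36054 + h{\left(a{\left(-12 \right)},224 \right)} = -36054 + \left(\left(\left(-5\right) \left(-12\right) - 5 \left(4 - 12\right)^{2}\right) + 224\right) = -36054 + \left(\left(60 - 5 \left(-8\right)^{2}\right) + 224\right) = -36054 + \left(\left(60 - 320\right) + 224\right) = -36054 + \left(-260 + 224\right) = -36054 - 36 = -36090$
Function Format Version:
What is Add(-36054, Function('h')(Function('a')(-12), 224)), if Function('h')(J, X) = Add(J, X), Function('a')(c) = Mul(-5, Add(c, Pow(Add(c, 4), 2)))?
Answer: -36090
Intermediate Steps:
Function('a')(c) = Add(Mul(-5, c), Mul(-5, Pow(Add(4, c), 2))) (Function('a')(c) = Mul(-5, Add(c, Pow(Add(4, c), 2))) = Add(Mul(-5, c), Mul(-5, Pow(Add(4, c), 2))))
Add(-36054, Function('h')(Function('a')(-12), 224)) = Add(-36054, Add(Add(Mul(-5, -12), Mul(-5, Pow(Add(4, -12), 2))), 224)) = Add(-36054, Add(Add(60, Mul(-5, Pow(-8, 2))), 224)) = Add(-36054, Add(Add(60, Mul(-5, 64)), 224)) = Add(-36054, Add(Add(60, -320), 224)) = Add(-36054, Add(-260, 224)) = Add(-36054, -36) = -36090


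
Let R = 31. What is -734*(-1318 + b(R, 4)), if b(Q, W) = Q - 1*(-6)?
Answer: 940254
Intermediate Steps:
b(Q, W) = 6 + Q (b(Q, W) = Q + 6 = 6 + Q)
-734*(-1318 + b(R, 4)) = -734*(-1318 + (6 + 31)) = -734*(-1318 + 37) = -734*(-1281) = 940254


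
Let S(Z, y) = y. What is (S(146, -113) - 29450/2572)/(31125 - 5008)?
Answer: -12311/2583574 ≈ -0.0047651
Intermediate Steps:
(S(146, -113) - 29450/2572)/(31125 - 5008) = (-113 - 29450/2572)/(31125 - 5008) = (-113 - 29450*1/2572)/26117 = (-113 - 14725/1286)*(1/26117) = -160043/1286*1/26117 = -12311/2583574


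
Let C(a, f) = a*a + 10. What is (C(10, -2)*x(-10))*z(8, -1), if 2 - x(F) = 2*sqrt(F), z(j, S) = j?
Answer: 1760 - 1760*I*sqrt(10) ≈ 1760.0 - 5565.6*I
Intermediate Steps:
x(F) = 2 - 2*sqrt(F)
C(a, f) = 10 + a**2 (C(a, f) = a**2 + 10 = 10 + a**2)
(C(10, -2)*x(-10))*z(8, -1) = ((10 + 10**2)*(2 - 2*I*sqrt(10)))*8 = ((10 + 100)*(2 - 2*I*sqrt(10)))*8 = (110*(2 - 2*I*sqrt(10)))*8 = (220 - 220*I*sqrt(10))*8 = 1760 - 1760*I*sqrt(10)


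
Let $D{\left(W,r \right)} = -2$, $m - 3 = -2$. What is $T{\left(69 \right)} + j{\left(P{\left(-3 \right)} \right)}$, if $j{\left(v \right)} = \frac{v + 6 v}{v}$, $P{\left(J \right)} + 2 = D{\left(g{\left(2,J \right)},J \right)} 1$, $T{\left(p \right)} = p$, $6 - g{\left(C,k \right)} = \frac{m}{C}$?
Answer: $76$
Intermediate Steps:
$m = 1$ ($m = 3 - 2 = 1$)
$g{\left(C,k \right)} = 6 - \frac{1}{C}$ ($g{\left(C,k \right)} = 6 - 1 \frac{1}{C} = 6 - \frac{1}{C}$)
$P{\left(J \right)} = -4$ ($P{\left(J \right)} = -2 - 2 = -4$)
$j{\left(v \right)} = 7$ ($j{\left(v \right)} = \frac{7 v}{v} = 7$)
$T{\left(69 \right)} + j{\left(P{\left(-3 \right)} \right)} = 69 + 7 = 76$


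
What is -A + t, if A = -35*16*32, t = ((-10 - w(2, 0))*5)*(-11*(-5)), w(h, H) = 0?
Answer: 15170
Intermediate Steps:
t = -2750 (t = ((-10 - 1*0)*5)*(-11*(-5)) = ((-10 + 0)*5)*55 = -10*5*55 = -50*55 = -2750)
A = -17920 (A = -560*32 = -17920)
-A + t = -1*(-17920) - 2750 = 17920 - 2750 = 15170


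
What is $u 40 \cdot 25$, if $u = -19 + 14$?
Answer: $-5000$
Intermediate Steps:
$u = -5$
$u 40 \cdot 25 = \left(-5\right) 40 \cdot 25 = \left(-200\right) 25 = -5000$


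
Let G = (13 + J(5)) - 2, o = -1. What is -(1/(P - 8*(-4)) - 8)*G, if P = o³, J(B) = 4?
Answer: 3705/31 ≈ 119.52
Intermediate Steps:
P = -1 (P = (-1)³ = -1)
G = 15 (G = (13 + 4) - 2 = 17 - 2 = 15)
-(1/(P - 8*(-4)) - 8)*G = -(1/(-1 - 8*(-4)) - 8)*15 = -(1/(-1 + 32) - 8)*15 = -(1/31 - 8)*15 = -(-247)*15/31 = -1*(-3705/31) = 3705/31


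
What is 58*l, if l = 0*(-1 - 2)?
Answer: 0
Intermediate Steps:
l = 0 (l = 0*(-3) = 0)
58*l = 58*0 = 0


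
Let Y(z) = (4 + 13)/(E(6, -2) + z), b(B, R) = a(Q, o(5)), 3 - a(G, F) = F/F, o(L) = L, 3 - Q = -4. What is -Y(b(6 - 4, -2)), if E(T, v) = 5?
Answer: -17/7 ≈ -2.4286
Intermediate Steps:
Q = 7 (Q = 3 - 1*(-4) = 3 + 4 = 7)
a(G, F) = 2 (a(G, F) = 3 - F/F = 3 - 1*1 = 3 - 1 = 2)
b(B, R) = 2
Y(z) = 17/(5 + z) (Y(z) = (4 + 13)/(5 + z) = 17/(5 + z))
-Y(b(6 - 4, -2)) = -17/(5 + 2) = -17/7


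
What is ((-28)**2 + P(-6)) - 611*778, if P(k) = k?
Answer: -474580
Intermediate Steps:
((-28)**2 + P(-6)) - 611*778 = ((-28)**2 - 6) - 611*778 = (784 - 6) - 475358 = 778 - 475358 = -474580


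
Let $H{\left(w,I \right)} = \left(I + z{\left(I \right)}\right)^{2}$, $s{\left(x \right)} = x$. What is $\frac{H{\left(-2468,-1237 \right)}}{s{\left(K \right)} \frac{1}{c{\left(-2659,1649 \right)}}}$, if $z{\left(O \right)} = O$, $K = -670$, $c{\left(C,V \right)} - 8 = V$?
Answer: $- \frac{5070980066}{335} \approx -1.5137 \cdot 10^{7}$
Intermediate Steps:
$c{\left(C,V \right)} = 8 + V$
$H{\left(w,I \right)} = 4 I^{2}$ ($H{\left(w,I \right)} = \left(I + I\right)^{2} = \left(2 I\right)^{2} = 4 I^{2}$)
$\frac{H{\left(-2468,-1237 \right)}}{s{\left(K \right)} \frac{1}{c{\left(-2659,1649 \right)}}} = \frac{4 \left(-1237\right)^{2}}{\left(-670\right) \frac{1}{8 + 1649}} = \frac{4 \cdot 1530169}{\left(-670\right) \frac{1}{1657}} = \frac{6120676}{\left(-670\right) \frac{1}{1657}} = \frac{6120676}{- \frac{670}{1657}} = 6120676 \left(- \frac{1657}{670}\right) = - \frac{5070980066}{335}$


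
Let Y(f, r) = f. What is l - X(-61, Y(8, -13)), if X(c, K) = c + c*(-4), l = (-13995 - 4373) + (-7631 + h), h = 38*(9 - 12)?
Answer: -26296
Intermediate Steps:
h = -114 (h = 38*(-3) = -114)
l = -26113 (l = (-13995 - 4373) + (-7631 - 114) = -18368 - 7745 = -26113)
X(c, K) = -3*c (X(c, K) = c - 4*c = -3*c)
l - X(-61, Y(8, -13)) = -26113 - (-3)*(-61) = -26113 - 1*183 = -26113 - 183 = -26296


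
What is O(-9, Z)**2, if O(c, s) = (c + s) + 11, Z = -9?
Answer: 49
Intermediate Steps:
O(c, s) = 11 + c + s
O(-9, Z)**2 = (11 - 9 - 9)**2 = (-7)**2 = 49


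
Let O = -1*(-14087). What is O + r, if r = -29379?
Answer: -15292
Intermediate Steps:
O = 14087
O + r = 14087 - 29379 = -15292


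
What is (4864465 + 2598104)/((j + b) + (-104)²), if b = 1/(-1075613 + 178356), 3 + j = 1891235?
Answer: 6695842273233/1706625882335 ≈ 3.9234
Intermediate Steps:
j = 1891232 (j = -3 + 1891235 = 1891232)
b = -1/897257 (b = 1/(-897257) = -1/897257 ≈ -1.1145e-6)
(4864465 + 2598104)/((j + b) + (-104)²) = (4864465 + 2598104)/((1891232 - 1/897257) + (-104)²) = 7462569/(1696921150623/897257 + 10816) = 7462569/(1706625882335/897257) = 7462569*(897257/1706625882335) = 6695842273233/1706625882335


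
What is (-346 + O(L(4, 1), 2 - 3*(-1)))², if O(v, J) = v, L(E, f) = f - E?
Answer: 121801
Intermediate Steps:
(-346 + O(L(4, 1), 2 - 3*(-1)))² = (-346 + (1 - 1*4))² = (-346 + (1 - 4))² = (-346 - 3)² = (-349)² = 121801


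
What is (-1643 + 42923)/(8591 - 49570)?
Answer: -960/953 ≈ -1.0073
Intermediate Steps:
(-1643 + 42923)/(8591 - 49570) = 41280/(-40979) = 41280*(-1/40979) = -960/953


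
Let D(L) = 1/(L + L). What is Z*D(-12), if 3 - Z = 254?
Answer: 251/24 ≈ 10.458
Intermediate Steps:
Z = -251 (Z = 3 - 1*254 = 3 - 254 = -251)
D(L) = 1/(2*L)
Z*D(-12) = -251/(2*(-12)) = -251*(-1)/(2*12) = -251*(-1/24) = 251/24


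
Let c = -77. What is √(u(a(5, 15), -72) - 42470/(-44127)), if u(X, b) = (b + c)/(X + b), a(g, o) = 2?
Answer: √3276908331830/1029630 ≈ 1.7581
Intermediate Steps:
u(X, b) = (-77 + b)/(X + b) (u(X, b) = (b - 77)/(X + b) = (-77 + b)/(X + b))
√(u(a(5, 15), -72) - 42470/(-44127)) = √((-77 - 72)/(2 - 72) - 42470/(-44127)) = √(-149/(-70) - 42470*(-1/44127)) = √(-1/70*(-149) + 42470/44127) = √(149/70 + 42470/44127) = √(9547823/3088890) = √3276908331830/1029630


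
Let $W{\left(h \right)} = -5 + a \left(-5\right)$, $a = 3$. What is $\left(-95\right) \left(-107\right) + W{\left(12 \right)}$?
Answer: $10145$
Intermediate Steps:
$W{\left(h \right)} = -20$ ($W{\left(h \right)} = -5 + 3 \left(-5\right) = -5 - 15 = -20$)
$\left(-95\right) \left(-107\right) + W{\left(12 \right)} = \left(-95\right) \left(-107\right) - 20 = 10165 - 20 = 10145$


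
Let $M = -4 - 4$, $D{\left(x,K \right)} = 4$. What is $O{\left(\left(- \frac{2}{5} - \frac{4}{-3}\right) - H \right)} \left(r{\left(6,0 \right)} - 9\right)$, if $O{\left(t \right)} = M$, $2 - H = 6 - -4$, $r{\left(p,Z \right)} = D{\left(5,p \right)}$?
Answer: $40$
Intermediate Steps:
$M = -8$
$r{\left(p,Z \right)} = 4$
$H = -8$ ($H = 2 - \left(6 - -4\right) = 2 - \left(6 + 4\right) = 2 - 10 = -8$)
$O{\left(t \right)} = -8$
$O{\left(\left(- \frac{2}{5} - \frac{4}{-3}\right) - H \right)} \left(r{\left(6,0 \right)} - 9\right) = - 8 \left(4 - 9\right) = \left(-8\right) \left(-5\right) = 40$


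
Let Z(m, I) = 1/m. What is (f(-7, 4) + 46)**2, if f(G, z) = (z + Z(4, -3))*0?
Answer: 2116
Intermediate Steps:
f(G, z) = 0 (f(G, z) = (z + 1/4)*0 = (1/4 + z)*0 = 0)
(f(-7, 4) + 46)**2 = (0 + 46)**2 = 46**2 = 2116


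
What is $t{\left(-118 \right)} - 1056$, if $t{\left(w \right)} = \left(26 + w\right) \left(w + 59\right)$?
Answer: $4372$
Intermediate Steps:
$t{\left(w \right)} = \left(26 + w\right) \left(59 + w\right)$
$t{\left(-118 \right)} - 1056 = \left(1534 + \left(-118\right)^{2} + 85 \left(-118\right)\right) - 1056 = \left(1534 + 13924 - 10030\right) - 1056 = 5428 - 1056 = 4372$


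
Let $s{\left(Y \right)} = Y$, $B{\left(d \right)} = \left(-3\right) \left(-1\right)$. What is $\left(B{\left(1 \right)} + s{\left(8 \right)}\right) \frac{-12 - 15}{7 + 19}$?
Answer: $- \frac{297}{26} \approx -11.423$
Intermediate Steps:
$B{\left(d \right)} = 3$
$\left(B{\left(1 \right)} + s{\left(8 \right)}\right) \frac{-12 - 15}{7 + 19} = \left(3 + 8\right) \frac{-12 - 15}{7 + 19} = 11 \left(- \frac{27}{26}\right) = - \frac{297}{26}$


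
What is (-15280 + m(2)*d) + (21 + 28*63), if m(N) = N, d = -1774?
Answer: -17043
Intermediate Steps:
(-15280 + m(2)*d) + (21 + 28*63) = (-15280 + 2*(-1774)) + (21 + 28*63) = (-15280 - 3548) + (21 + 1764) = -18828 + 1785 = -17043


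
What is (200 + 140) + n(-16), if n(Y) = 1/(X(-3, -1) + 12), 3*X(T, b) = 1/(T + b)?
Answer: 48632/143 ≈ 340.08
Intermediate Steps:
X(T, b) = 1/(3*(T + b))
n(Y) = 12/143 (n(Y) = 1/(1/(3*(-3 - 1)) + 12) = 1/((⅓)/(-4) + 12) = 1/((⅓)*(-¼) + 12) = 1/(-1/12 + 12) = 1/(143/12) = 12/143)
(200 + 140) + n(-16) = (200 + 140) + 12/143 = 340 + 12/143 = 48632/143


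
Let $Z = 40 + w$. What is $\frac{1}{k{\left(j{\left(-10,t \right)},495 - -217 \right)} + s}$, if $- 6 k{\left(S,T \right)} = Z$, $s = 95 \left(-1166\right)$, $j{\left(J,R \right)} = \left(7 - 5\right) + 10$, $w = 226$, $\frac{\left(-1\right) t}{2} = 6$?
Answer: $- \frac{3}{332443} \approx -9.0241 \cdot 10^{-6}$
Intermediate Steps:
$t = -12$ ($t = \left(-2\right) 6 = -12$)
$j{\left(J,R \right)} = 12$ ($j{\left(J,R \right)} = 2 + 10 = 12$)
$s = -110770$
$Z = 266$ ($Z = 40 + 226 = 266$)
$k{\left(S,T \right)} = - \frac{133}{3}$ ($k{\left(S,T \right)} = \left(- \frac{1}{6}\right) 266 = - \frac{133}{3}$)
$\frac{1}{k{\left(j{\left(-10,t \right)},495 - -217 \right)} + s} = \frac{1}{- \frac{133}{3} - 110770} = \frac{1}{- \frac{332443}{3}} = - \frac{3}{332443}$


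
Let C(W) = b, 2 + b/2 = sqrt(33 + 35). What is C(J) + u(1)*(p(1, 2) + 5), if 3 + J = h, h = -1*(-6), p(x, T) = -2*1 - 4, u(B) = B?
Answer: -5 + 4*sqrt(17) ≈ 11.492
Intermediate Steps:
p(x, T) = -6 (p(x, T) = -2 - 4 = -6)
h = 6
J = 3 (J = -3 + 6 = 3)
b = -4 + 4*sqrt(17) (b = -4 + 2*sqrt(33 + 35) = -4 + 2*sqrt(68) = -4 + 2*(2*sqrt(17)) = -4 + 4*sqrt(17) ≈ 12.492)
C(W) = -4 + 4*sqrt(17)
C(J) + u(1)*(p(1, 2) + 5) = (-4 + 4*sqrt(17)) + 1*(-6 + 5) = (-4 + 4*sqrt(17)) + 1*(-1) = (-4 + 4*sqrt(17)) - 1 = -5 + 4*sqrt(17)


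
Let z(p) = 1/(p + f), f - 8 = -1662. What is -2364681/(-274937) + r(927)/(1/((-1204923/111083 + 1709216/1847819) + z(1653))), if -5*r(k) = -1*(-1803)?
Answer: 1113750427246006241931/282169599915812245 ≈ 3947.1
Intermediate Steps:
f = -1654 (f = 8 - 1662 = -1654)
r(k) = -1803/5 (r(k) = -(-1)*(-1803)/5 = -1/5*1803 = -1803/5)
z(p) = 1/(-1654 + p) (z(p) = 1/(p - 1654) = 1/(-1654 + p))
-2364681/(-274937) + r(927)/(1/((-1204923/111083 + 1709216/1847819) + z(1653))) = -2364681/(-274937) - (-3672016433932227/1026306389885 + 1803/(5*(-1654 + 1653))) = -2364681*(-1/274937) - 1803/(5*(1/((-1204923*1/111083 + 1709216*(1/1847819)) + 1/(-1)))) = 2364681/274937 - 1803/(5*(1/((-1204923/111083 + 1709216/1847819) - 1))) = 2364681/274937 - 1803/(5*(1/(-2036614772009/205261277977 - 1))) = 2364681/274937 - 1803/(5*(1/(-2241876049986/205261277977))) = 2364681/274937 - 1803/(5*(-205261277977/2241876049986)) = 2364681/274937 - 1803/5*(-2241876049986/205261277977) = 2364681/274937 + 4042102518124758/1026306389885 = 1113750427246006241931/282169599915812245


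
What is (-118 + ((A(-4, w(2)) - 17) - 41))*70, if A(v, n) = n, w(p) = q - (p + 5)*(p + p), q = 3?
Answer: -14070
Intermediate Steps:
w(p) = 3 - 2*p*(5 + p) (w(p) = 3 - (p + 5)*(p + p) = 3 - (5 + p)*2*p = 3 - 2*p*(5 + p))
(-118 + ((A(-4, w(2)) - 17) - 41))*70 = (-118 + (((3 - 10*2 - 2*2**2) - 17) - 41))*70 = (-118 + (((3 - 20 - 2*4) - 17) - 41))*70 = (-118 + (((3 - 20 - 8) - 17) - 41))*70 = (-118 + ((-25 - 17) - 41))*70 = (-118 + (-42 - 41))*70 = (-118 - 83)*70 = -201*70 = -14070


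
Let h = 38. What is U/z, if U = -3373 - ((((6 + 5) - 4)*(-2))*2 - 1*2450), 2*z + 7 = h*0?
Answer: 1790/7 ≈ 255.71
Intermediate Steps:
z = -7/2 (z = -7/2 + (38*0)/2 = -7/2 + (½)*0 = -7/2 + 0 = -7/2 ≈ -3.5000)
U = -895 (U = -3373 - (((11 - 4)*(-2))*2 - 2450) = -3373 - ((7*(-2))*2 - 2450) = -3373 - (-14*2 - 2450) = -3373 - (-28 - 2450) = -3373 - 1*(-2478) = -3373 + 2478 = -895)
U/z = -895/(-7/2) = -895*(-2/7) = 1790/7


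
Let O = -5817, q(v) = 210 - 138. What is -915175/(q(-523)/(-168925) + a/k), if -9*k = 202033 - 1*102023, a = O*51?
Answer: -3092227929373750/90204611211 ≈ -34280.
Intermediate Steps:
q(v) = 72
a = -296667 (a = -5817*51 = -296667)
k = -100010/9 (k = -(202033 - 1*102023)/9 = -(202033 - 102023)/9 = -⅑*100010 = -100010/9 ≈ -11112.)
-915175/(q(-523)/(-168925) + a/k) = -915175/(72/(-168925) - 296667/(-100010/9)) = -915175/(72*(-1/168925) - 296667*(-9/100010)) = -915175/(-72/168925 + 2670003/100010) = -915175/90204611211/3378837850 = -915175*3378837850/90204611211 = -3092227929373750/90204611211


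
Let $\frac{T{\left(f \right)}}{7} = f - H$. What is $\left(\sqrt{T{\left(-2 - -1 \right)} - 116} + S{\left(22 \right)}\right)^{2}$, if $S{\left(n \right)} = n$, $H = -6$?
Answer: $403 + 396 i \approx 403.0 + 396.0 i$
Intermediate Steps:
$T{\left(f \right)} = 42 + 7 f$ ($T{\left(f \right)} = 7 \left(f - -6\right) = 7 \left(f + 6\right) = 7 \left(6 + f\right) = 42 + 7 f$)
$\left(\sqrt{T{\left(-2 - -1 \right)} - 116} + S{\left(22 \right)}\right)^{2} = \left(\sqrt{\left(42 + 7 \left(-2 - -1\right)\right) - 116} + 22\right)^{2} = \left(\sqrt{\left(42 + 7 \left(-2 + 1\right)\right) - 116} + 22\right)^{2} = \left(\sqrt{\left(42 + 7 \left(-1\right)\right) - 116} + 22\right)^{2} = \left(\sqrt{\left(42 - 7\right) - 116} + 22\right)^{2} = \left(\sqrt{35 - 116} + 22\right)^{2} = \left(\sqrt{-81} + 22\right)^{2} = \left(9 i + 22\right)^{2} = \left(22 + 9 i\right)^{2}$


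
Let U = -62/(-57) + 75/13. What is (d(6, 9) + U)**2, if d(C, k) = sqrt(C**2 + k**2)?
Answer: 90059038/549081 + 10162*sqrt(13)/247 ≈ 312.36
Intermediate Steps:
U = 5081/741 (U = -62*(-1/57) + 75*(1/13) = 62/57 + 75/13 = 5081/741 ≈ 6.8569)
(d(6, 9) + U)**2 = (sqrt(6**2 + 9**2) + 5081/741)**2 = (sqrt(36 + 81) + 5081/741)**2 = (sqrt(117) + 5081/741)**2 = (3*sqrt(13) + 5081/741)**2 = (5081/741 + 3*sqrt(13))**2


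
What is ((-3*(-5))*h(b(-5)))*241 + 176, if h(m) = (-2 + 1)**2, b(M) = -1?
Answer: 3791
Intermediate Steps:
h(m) = 1 (h(m) = (-1)**2 = 1)
((-3*(-5))*h(b(-5)))*241 + 176 = (-3*(-5)*1)*241 + 176 = (15*1)*241 + 176 = 15*241 + 176 = 3615 + 176 = 3791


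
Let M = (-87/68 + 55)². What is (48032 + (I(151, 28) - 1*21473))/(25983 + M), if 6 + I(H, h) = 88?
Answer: 123187984/133489801 ≈ 0.92283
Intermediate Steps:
I(H, h) = 82 (I(H, h) = -6 + 88 = 82)
M = 13344409/4624 (M = (-87*1/68 + 55)² = (-87/68 + 55)² = (3653/68)² = 13344409/4624 ≈ 2885.9)
(48032 + (I(151, 28) - 1*21473))/(25983 + M) = (48032 + (82 - 1*21473))/(25983 + 13344409/4624) = (48032 + (82 - 21473))/(133489801/4624) = (48032 - 21391)*(4624/133489801) = 26641*(4624/133489801) = 123187984/133489801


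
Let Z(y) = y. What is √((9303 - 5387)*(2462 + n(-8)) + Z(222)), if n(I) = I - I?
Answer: √9641414 ≈ 3105.1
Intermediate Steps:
n(I) = 0
√((9303 - 5387)*(2462 + n(-8)) + Z(222)) = √((9303 - 5387)*(2462 + 0) + 222) = √(3916*2462 + 222) = √(9641192 + 222) = √9641414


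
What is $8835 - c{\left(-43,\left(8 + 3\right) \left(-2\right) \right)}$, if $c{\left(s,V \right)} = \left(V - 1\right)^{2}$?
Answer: $8306$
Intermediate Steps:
$c{\left(s,V \right)} = \left(-1 + V\right)^{2}$
$8835 - c{\left(-43,\left(8 + 3\right) \left(-2\right) \right)} = 8835 - \left(-1 + \left(8 + 3\right) \left(-2\right)\right)^{2} = 8835 - \left(-1 + 11 \left(-2\right)\right)^{2} = 8835 - \left(-1 - 22\right)^{2} = 8835 - \left(-23\right)^{2} = 8835 - 529 = 8306$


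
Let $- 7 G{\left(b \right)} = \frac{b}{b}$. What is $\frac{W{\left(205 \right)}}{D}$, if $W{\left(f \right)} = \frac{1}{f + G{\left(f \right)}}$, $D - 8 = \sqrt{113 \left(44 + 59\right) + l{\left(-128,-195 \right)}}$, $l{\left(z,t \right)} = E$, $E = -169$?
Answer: $- \frac{14}{4089051} + \frac{7 \sqrt{11470}}{16356204} \approx 4.2411 \cdot 10^{-5}$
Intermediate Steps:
$l{\left(z,t \right)} = -169$
$G{\left(b \right)} = - \frac{1}{7}$ ($G{\left(b \right)} = - \frac{b \frac{1}{b}}{7} = \left(- \frac{1}{7}\right) 1 = - \frac{1}{7}$)
$D = 8 + \sqrt{11470}$ ($D = 8 + \sqrt{113 \left(44 + 59\right) - 169} = 8 + \sqrt{113 \cdot 103 - 169} = 8 + \sqrt{11639 - 169} = 8 + \sqrt{11470} \approx 115.1$)
$W{\left(f \right)} = \frac{1}{- \frac{1}{7} + f}$ ($W{\left(f \right)} = \frac{1}{f - \frac{1}{7}} = \frac{1}{- \frac{1}{7} + f}$)
$\frac{W{\left(205 \right)}}{D} = \frac{7 \frac{1}{-1 + 7 \cdot 205}}{8 + \sqrt{11470}} = \frac{7 \frac{1}{-1 + 1435}}{8 + \sqrt{11470}} = \frac{7 \cdot \frac{1}{1434}}{8 + \sqrt{11470}} = \frac{7}{1434 \left(8 + \sqrt{11470}\right)}$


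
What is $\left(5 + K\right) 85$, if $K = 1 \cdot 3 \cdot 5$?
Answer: $1700$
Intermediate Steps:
$K = 15$ ($K = 3 \cdot 5 = 15$)
$\left(5 + K\right) 85 = \left(5 + 15\right) 85 = 20 \cdot 85 = 1700$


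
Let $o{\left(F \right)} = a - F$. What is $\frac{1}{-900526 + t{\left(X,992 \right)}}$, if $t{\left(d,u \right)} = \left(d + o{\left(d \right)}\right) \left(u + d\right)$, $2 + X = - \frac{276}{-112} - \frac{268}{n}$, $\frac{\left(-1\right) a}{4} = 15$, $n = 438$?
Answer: $- \frac{511}{490578981} \approx -1.0416 \cdot 10^{-6}$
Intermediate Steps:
$a = -60$ ($a = \left(-4\right) 15 = -60$)
$X = - \frac{905}{6132}$ ($X = -2 - \left(- \frac{69}{28} + \frac{134}{219}\right) = -2 - - \frac{11359}{6132} = -2 + \left(\frac{69}{28} - \frac{134}{219}\right) = -2 + \frac{11359}{6132} = - \frac{905}{6132} \approx -0.14759$)
$o{\left(F \right)} = -60 - F$
$t{\left(d,u \right)} = - 60 d - 60 u$ ($t{\left(d,u \right)} = \left(d - \left(60 + d\right)\right) \left(u + d\right) = - 60 \left(d + u\right) = - 60 d - 60 u$)
$\frac{1}{-900526 + t{\left(X,992 \right)}} = \frac{1}{-900526 - \frac{30410195}{511}} = \frac{1}{- \frac{490578981}{511}} = - \frac{511}{490578981}$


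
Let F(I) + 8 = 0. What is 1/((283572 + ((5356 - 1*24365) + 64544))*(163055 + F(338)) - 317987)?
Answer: 1/53659591042 ≈ 1.8636e-11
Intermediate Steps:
F(I) = -8 (F(I) = -8 + 0 = -8)
1/((283572 + ((5356 - 1*24365) + 64544))*(163055 + F(338)) - 317987) = 1/((283572 + ((5356 - 1*24365) + 64544))*(163055 - 8) - 317987) = 1/((283572 + ((5356 - 24365) + 64544))*163047 - 317987) = 1/((283572 + (-19009 + 64544))*163047 - 317987) = 1/((283572 + 45535)*163047 - 317987) = 1/(329107*163047 - 317987) = 1/(53659909029 - 317987) = 1/53659591042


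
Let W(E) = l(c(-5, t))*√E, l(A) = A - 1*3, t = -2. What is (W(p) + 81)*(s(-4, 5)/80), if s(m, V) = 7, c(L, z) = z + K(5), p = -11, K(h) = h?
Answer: 567/80 ≈ 7.0875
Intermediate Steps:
c(L, z) = 5 + z (c(L, z) = z + 5 = 5 + z)
l(A) = -3 + A (l(A) = A - 3 = -3 + A)
W(E) = 0 (W(E) = (-3 + (5 - 2))*√E = (-3 + 3)*√E = 0*√E = 0)
(W(p) + 81)*(s(-4, 5)/80) = (0 + 81)*(7/80) = 81*(7*(1/80)) = 81*(7/80) = 567/80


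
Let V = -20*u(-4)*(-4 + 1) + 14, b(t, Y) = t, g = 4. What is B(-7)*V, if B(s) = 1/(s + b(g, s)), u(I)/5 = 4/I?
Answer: 286/3 ≈ 95.333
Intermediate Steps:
u(I) = 20/I (u(I) = 5*(4/I) = 20/I)
V = -286 (V = -20*20/(-4)*(-4 + 1) + 14 = -20*20*(-1/4)*(-3) + 14 = -(-100)*(-3) + 14 = -20*15 + 14 = -300 + 14 = -286)
B(s) = 1/(4 + s) (B(s) = 1/(s + 4) = 1/(4 + s))
B(-7)*V = -286/(4 - 7) = -286/(-3) = -1/3*(-286) = 286/3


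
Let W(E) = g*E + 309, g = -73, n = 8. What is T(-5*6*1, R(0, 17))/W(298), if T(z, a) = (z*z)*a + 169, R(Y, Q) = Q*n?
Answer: -122569/21445 ≈ -5.7155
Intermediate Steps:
R(Y, Q) = 8*Q (R(Y, Q) = Q*8 = 8*Q)
W(E) = 309 - 73*E (W(E) = -73*E + 309 = 309 - 73*E)
T(z, a) = 169 + a*z**2 (T(z, a) = z**2*a + 169 = a*z**2 + 169 = 169 + a*z**2)
T(-5*6*1, R(0, 17))/W(298) = (169 + (8*17)*(-5*6*1)**2)/(309 - 73*298) = (169 + 136*(-30*1)**2)/(309 - 21754) = (169 + 136*(-30)**2)/(-21445) = (169 + 136*900)*(-1/21445) = (169 + 122400)*(-1/21445) = 122569*(-1/21445) = -122569/21445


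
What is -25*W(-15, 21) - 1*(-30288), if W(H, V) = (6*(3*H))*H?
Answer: -70962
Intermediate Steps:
W(H, V) = 18*H**2 (W(H, V) = (18*H)*H = 18*H**2)
-25*W(-15, 21) - 1*(-30288) = -450*(-15)**2 - 1*(-30288) = -450*225 + 30288 = -25*4050 + 30288 = -101250 + 30288 = -70962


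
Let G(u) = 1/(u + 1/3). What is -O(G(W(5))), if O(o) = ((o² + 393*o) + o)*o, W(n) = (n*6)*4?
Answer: -1280133/47045881 ≈ -0.027210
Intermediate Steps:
W(n) = 24*n (W(n) = (6*n)*4 = 24*n)
G(u) = 1/(⅓ + u) (G(u) = 1/(u + ⅓) = 1/(⅓ + u))
O(o) = o*(o² + 394*o) (O(o) = (o² + 394*o)*o = o*(o² + 394*o))
-O(G(W(5))) = -(3/(1 + 3*(24*5)))²*(394 + 3/(1 + 3*(24*5))) = -(3/(1 + 3*120))²*(394 + 3/(1 + 3*120)) = -(3/(1 + 360))²*(394 + 3/(1 + 360)) = -(3/361)²*(394 + 3/361) = -9*142237/(130321*361) = -1*1280133/47045881 = -1280133/47045881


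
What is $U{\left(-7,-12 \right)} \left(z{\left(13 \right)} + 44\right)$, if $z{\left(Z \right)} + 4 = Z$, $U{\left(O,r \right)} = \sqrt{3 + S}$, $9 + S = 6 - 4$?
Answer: $106 i \approx 106.0 i$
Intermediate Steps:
$S = -7$ ($S = -9 + \left(6 - 4\right) = -9 + 2 = -7$)
$U{\left(O,r \right)} = 2 i$ ($U{\left(O,r \right)} = \sqrt{3 - 7} = \sqrt{-4} = 2 i$)
$z{\left(Z \right)} = -4 + Z$
$U{\left(-7,-12 \right)} \left(z{\left(13 \right)} + 44\right) = 2 i \left(\left(-4 + 13\right) + 44\right) = 2 i \left(9 + 44\right) = 2 i 53 = 106 i$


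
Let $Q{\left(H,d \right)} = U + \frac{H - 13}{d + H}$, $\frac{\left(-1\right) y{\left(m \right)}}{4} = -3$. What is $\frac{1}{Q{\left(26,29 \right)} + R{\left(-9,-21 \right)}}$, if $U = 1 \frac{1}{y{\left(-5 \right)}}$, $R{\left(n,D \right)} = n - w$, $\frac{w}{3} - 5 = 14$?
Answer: $- \frac{660}{43349} \approx -0.015225$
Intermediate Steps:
$w = 57$ ($w = 15 + 3 \cdot 14 = 15 + 42 = 57$)
$y{\left(m \right)} = 12$ ($y{\left(m \right)} = \left(-4\right) \left(-3\right) = 12$)
$R{\left(n,D \right)} = -57 + n$ ($R{\left(n,D \right)} = n - 57 = -57 + n$)
$U = \frac{1}{12}$ ($U = 1 \cdot \frac{1}{12} = \frac{1}{12} \approx 0.083333$)
$Q{\left(H,d \right)} = \frac{1}{12} + \frac{-13 + H}{H + d}$ ($Q{\left(H,d \right)} = \frac{1}{12} + \frac{H - 13}{d + H} = \frac{1}{12} + \frac{-13 + H}{H + d}$)
$\frac{1}{Q{\left(26,29 \right)} + R{\left(-9,-21 \right)}} = \frac{1}{\frac{-156 + 29 + 13 \cdot 26}{12 \left(26 + 29\right)} - 66} = \frac{1}{\frac{-156 + 29 + 338}{12 \cdot 55} - 66} = \frac{1}{\frac{1}{12} \cdot \frac{1}{55} \cdot 211 - 66} = \frac{1}{\frac{211}{660} - 66} = \frac{1}{- \frac{43349}{660}} = - \frac{660}{43349}$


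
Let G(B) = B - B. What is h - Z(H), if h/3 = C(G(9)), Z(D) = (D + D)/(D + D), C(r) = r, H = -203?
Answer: -1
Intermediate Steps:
G(B) = 0
Z(D) = 1 (Z(D) = (2*D)/((2*D)) = (2*D)*(1/(2*D)) = 1)
h = 0 (h = 3*0 = 0)
h - Z(H) = 0 - 1*1 = 0 - 1 = -1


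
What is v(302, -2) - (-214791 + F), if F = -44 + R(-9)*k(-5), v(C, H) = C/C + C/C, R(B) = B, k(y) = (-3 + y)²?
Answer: 215413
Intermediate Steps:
v(C, H) = 2 (v(C, H) = 1 + 1 = 2)
F = -620 (F = -44 - 9*(-3 - 5)² = -44 - 9*(-8)² = -44 - 9*64 = -44 - 576 = -620)
v(302, -2) - (-214791 + F) = 2 - (-214791 - 620) = 2 - 1*(-215411) = 2 + 215411 = 215413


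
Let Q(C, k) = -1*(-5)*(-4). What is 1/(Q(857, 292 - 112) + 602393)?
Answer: 1/602373 ≈ 1.6601e-6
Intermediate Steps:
Q(C, k) = -20 (Q(C, k) = 5*(-4) = -20)
1/(Q(857, 292 - 112) + 602393) = 1/(-20 + 602393) = 1/602373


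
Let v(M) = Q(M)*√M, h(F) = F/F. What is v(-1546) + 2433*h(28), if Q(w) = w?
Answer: 2433 - 1546*I*√1546 ≈ 2433.0 - 60788.0*I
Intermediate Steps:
h(F) = 1
v(M) = M^(3/2) (v(M) = M*√M = M^(3/2))
v(-1546) + 2433*h(28) = (-1546)^(3/2) + 2433*1 = -1546*I*√1546 + 2433 = 2433 - 1546*I*√1546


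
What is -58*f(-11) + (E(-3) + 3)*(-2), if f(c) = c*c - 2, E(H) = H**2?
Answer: -6926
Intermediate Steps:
f(c) = -2 + c**2 (f(c) = c**2 - 2 = -2 + c**2)
-58*f(-11) + (E(-3) + 3)*(-2) = -58*(-2 + (-11)**2) + ((-3)**2 + 3)*(-2) = -58*(-2 + 121) + (9 + 3)*(-2) = -58*119 + 12*(-2) = -6902 - 24 = -6926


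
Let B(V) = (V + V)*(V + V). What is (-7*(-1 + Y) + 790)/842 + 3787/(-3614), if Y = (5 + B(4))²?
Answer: -60376037/1521494 ≈ -39.682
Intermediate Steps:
B(V) = 4*V² (B(V) = (2*V)*(2*V) = 4*V²)
Y = 4761 (Y = (5 + 4*4²)² = (5 + 4*16)² = (5 + 64)² = 69² = 4761)
(-7*(-1 + Y) + 790)/842 + 3787/(-3614) = (-7*(-1 + 4761) + 790)/842 + 3787/(-3614) = (-7*4760 + 790)*(1/842) + 3787*(-1/3614) = (-33320 + 790)*(1/842) - 3787/3614 = -32530*1/842 - 3787/3614 = -16265/421 - 3787/3614 = -60376037/1521494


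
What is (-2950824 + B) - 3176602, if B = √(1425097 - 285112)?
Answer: -6127426 + 21*√2585 ≈ -6.1264e+6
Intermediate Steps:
B = 21*√2585 (B = √1139985 = 21*√2585 ≈ 1067.7)
(-2950824 + B) - 3176602 = (-2950824 + 21*√2585) - 3176602 = -6127426 + 21*√2585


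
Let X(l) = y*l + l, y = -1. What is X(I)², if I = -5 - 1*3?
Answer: 0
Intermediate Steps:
I = -8 (I = -5 - 3 = -8)
X(l) = 0 (X(l) = -l + l = 0)
X(I)² = 0² = 0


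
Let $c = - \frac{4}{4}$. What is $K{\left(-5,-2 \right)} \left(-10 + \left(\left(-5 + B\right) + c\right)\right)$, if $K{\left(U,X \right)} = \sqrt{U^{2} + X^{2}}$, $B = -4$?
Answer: $- 20 \sqrt{29} \approx -107.7$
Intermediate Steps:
$c = -1$ ($c = \left(-4\right) \frac{1}{4} = -1$)
$K{\left(-5,-2 \right)} \left(-10 + \left(\left(-5 + B\right) + c\right)\right) = \sqrt{\left(-5\right)^{2} + \left(-2\right)^{2}} \left(-10 - 10\right) = \sqrt{25 + 4} \left(-10 - 10\right) = \sqrt{29} \left(-10 - 10\right) = \sqrt{29} \left(-20\right) = - 20 \sqrt{29}$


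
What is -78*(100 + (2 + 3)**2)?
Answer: -9750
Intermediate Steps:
-78*(100 + (2 + 3)**2) = -78*(100 + 5**2) = -78*(100 + 25) = -78*125 = -9750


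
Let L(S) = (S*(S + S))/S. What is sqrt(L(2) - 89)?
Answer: I*sqrt(85) ≈ 9.2195*I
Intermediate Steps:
L(S) = 2*S (L(S) = (S*(2*S))/S = (2*S**2)/S = 2*S)
sqrt(L(2) - 89) = sqrt(2*2 - 89) = sqrt(4 - 89) = sqrt(-85) = I*sqrt(85)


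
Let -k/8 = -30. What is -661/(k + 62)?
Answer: -661/302 ≈ -2.1887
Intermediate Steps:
k = 240 (k = -8*(-30) = 240)
-661/(k + 62) = -661/(240 + 62) = -661/302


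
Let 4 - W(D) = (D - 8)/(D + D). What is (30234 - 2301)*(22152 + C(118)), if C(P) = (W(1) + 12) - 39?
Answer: 1236454245/2 ≈ 6.1823e+8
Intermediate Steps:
W(D) = 4 - (-8 + D)/(2*D) (W(D) = 4 - (D - 8)/(D + D) = 4 - (-8 + D)/(2*D))
C(P) = -39/2 (C(P) = ((7/2 + 4/1) + 12) - 39 = ((7/2 + 4*1) + 12) - 39 = ((7/2 + 4) + 12) - 39 = (15/2 + 12) - 39 = 39/2 - 39 = -39/2)
(30234 - 2301)*(22152 + C(118)) = (30234 - 2301)*(22152 - 39/2) = 27933*(44265/2) = 1236454245/2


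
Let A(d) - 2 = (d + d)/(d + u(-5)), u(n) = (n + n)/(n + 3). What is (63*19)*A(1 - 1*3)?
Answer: 798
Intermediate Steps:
u(n) = 2*n/(3 + n) (u(n) = (2*n)/(3 + n) = 2*n/(3 + n))
A(d) = 2 + 2*d/(5 + d) (A(d) = 2 + (d + d)/(d + 2*(-5)/(3 - 5)) = 2 + (2*d)/(d + 2*(-5)/(-2)) = 2 + (2*d)/(d + 2*(-5)*(-1/2)) = 2 + (2*d)/(d + 5) = 2 + (2*d)/(5 + d) = 2 + 2*d/(5 + d))
(63*19)*A(1 - 1*3) = (63*19)*(2*(5 + 2*(1 - 1*3))/(5 + (1 - 1*3))) = 1197*(2*(5 + 2*(1 - 3))/(5 + (1 - 3))) = 1197*(2*(5 + 2*(-2))/(5 - 2)) = 1197*(2*(5 - 4)/3) = 1197*(2*(1/3)*1) = 1197*(2/3) = 798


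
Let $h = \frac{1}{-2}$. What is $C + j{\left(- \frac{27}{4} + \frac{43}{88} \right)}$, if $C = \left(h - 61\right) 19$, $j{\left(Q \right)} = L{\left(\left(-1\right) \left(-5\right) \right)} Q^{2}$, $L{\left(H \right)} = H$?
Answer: $- \frac{7530859}{7744} \approx -972.48$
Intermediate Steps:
$j{\left(Q \right)} = 5 Q^{2}$ ($j{\left(Q \right)} = \left(-1\right) \left(-5\right) Q^{2} = 5 Q^{2}$)
$h = - \frac{1}{2} \approx -0.5$
$C = - \frac{2337}{2}$ ($C = \left(- \frac{1}{2} - 61\right) 19 = \left(- \frac{123}{2}\right) 19 = - \frac{2337}{2} \approx -1168.5$)
$C + j{\left(- \frac{27}{4} + \frac{43}{88} \right)} = - \frac{2337}{2} + 5 \left(- \frac{27}{4} + \frac{43}{88}\right)^{2} = - \frac{2337}{2} + 5 \left(- \frac{551}{88}\right)^{2} = - \frac{2337}{2} + 5 \cdot \frac{303601}{7744} = - \frac{2337}{2} + \frac{1518005}{7744} = - \frac{7530859}{7744}$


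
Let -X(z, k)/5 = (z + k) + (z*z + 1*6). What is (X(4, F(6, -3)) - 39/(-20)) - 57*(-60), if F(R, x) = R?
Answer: 65239/20 ≈ 3261.9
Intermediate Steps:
X(z, k) = -30 - 5*k - 5*z - 5*z**2 (X(z, k) = -5*((z + k) + (z*z + 1*6)) = -5*((k + z) + (z**2 + 6)) = -5*((k + z) + (6 + z**2)) = -5*(6 + k + z + z**2) = -30 - 5*k - 5*z - 5*z**2)
(X(4, F(6, -3)) - 39/(-20)) - 57*(-60) = ((-30 - 5*6 - 5*4 - 5*4**2) - 39/(-20)) - 57*(-60) = ((-30 - 30 - 20 - 5*16) - 39*(-1)/20) + 3420 = ((-30 - 30 - 20 - 80) - 1*(-39/20)) + 3420 = (-160 + 39/20) + 3420 = -3161/20 + 3420 = 65239/20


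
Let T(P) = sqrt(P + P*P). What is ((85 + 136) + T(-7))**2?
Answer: (221 + sqrt(42))**2 ≈ 51748.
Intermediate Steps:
T(P) = sqrt(P + P**2)
((85 + 136) + T(-7))**2 = ((85 + 136) + sqrt(-7*(1 - 7)))**2 = (221 + sqrt(-7*(-6)))**2 = (221 + sqrt(42))**2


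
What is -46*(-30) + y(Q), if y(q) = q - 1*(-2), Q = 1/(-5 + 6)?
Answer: 1383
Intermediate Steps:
Q = 1 (Q = 1/1 = 1)
y(q) = 2 + q (y(q) = q + 2 = 2 + q)
-46*(-30) + y(Q) = -46*(-30) + (2 + 1) = 1380 + 3 = 1383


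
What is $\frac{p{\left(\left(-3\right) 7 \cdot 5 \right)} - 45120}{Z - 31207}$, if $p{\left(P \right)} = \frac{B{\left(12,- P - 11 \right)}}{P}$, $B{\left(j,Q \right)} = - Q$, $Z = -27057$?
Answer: $\frac{2368753}{3058860} \approx 0.77439$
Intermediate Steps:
$p{\left(P \right)} = \frac{11 + P}{P}$ ($p{\left(P \right)} = \frac{\left(-1\right) \left(- P - 11\right)}{P} = \frac{\left(-1\right) \left(-11 - P\right)}{P} = \frac{11 + P}{P}$)
$\frac{p{\left(\left(-3\right) 7 \cdot 5 \right)} - 45120}{Z - 31207} = \frac{\frac{11 + \left(-3\right) 7 \cdot 5}{\left(-3\right) 7 \cdot 5} - 45120}{-27057 - 31207} = \frac{\frac{11 - 105}{\left(-21\right) 5} - 45120}{-27057 - 31207} = \frac{\frac{11 - 105}{-105} - 45120}{-27057 - 31207} = \frac{\left(- \frac{1}{105}\right) \left(-94\right) - 45120}{-58264} = \left(\frac{94}{105} - 45120\right) \left(- \frac{1}{58264}\right) = \left(- \frac{4737506}{105}\right) \left(- \frac{1}{58264}\right) = \frac{2368753}{3058860}$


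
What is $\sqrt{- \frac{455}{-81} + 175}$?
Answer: $\frac{\sqrt{14630}}{9} \approx 13.439$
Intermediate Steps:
$\sqrt{- \frac{455}{-81} + 175} = \sqrt{\left(-455\right) \left(- \frac{1}{81}\right) + 175} = \sqrt{\frac{455}{81} + 175} = \sqrt{\frac{14630}{81}} = \frac{\sqrt{14630}}{9}$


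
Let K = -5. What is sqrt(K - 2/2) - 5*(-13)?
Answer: 65 + I*sqrt(6) ≈ 65.0 + 2.4495*I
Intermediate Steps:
sqrt(K - 2/2) - 5*(-13) = sqrt(-5 - 2/2) - 5*(-13) = sqrt(-5 - 2*1/2) + 65 = sqrt(-5 - 1) + 65 = sqrt(-6) + 65 = I*sqrt(6) + 65 = 65 + I*sqrt(6)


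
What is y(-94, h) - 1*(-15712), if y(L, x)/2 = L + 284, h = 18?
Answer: 16092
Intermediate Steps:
y(L, x) = 568 + 2*L (y(L, x) = 2*(L + 284) = 2*(284 + L) = 568 + 2*L)
y(-94, h) - 1*(-15712) = (568 + 2*(-94)) - 1*(-15712) = (568 - 188) + 15712 = 380 + 15712 = 16092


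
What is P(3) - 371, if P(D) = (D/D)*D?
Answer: -368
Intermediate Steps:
P(D) = D (P(D) = 1*D = D)
P(3) - 371 = 3 - 371 = -368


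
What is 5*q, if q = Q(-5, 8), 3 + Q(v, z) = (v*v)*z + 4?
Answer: 1005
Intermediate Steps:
Q(v, z) = 1 + z*v² (Q(v, z) = -3 + ((v*v)*z + 4) = -3 + (v²*z + 4) = -3 + (z*v² + 4) = -3 + (4 + z*v²) = 1 + z*v²)
q = 201 (q = 1 + 8*(-5)² = 1 + 8*25 = 1 + 200 = 201)
5*q = 5*201 = 1005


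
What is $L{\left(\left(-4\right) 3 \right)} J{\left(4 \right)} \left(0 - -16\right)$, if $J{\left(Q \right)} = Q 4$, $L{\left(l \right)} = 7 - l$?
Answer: $4864$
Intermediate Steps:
$J{\left(Q \right)} = 4 Q$
$L{\left(\left(-4\right) 3 \right)} J{\left(4 \right)} \left(0 - -16\right) = \left(7 - \left(-4\right) 3\right) 4 \cdot 4 \left(0 - -16\right) = \left(7 - -12\right) 16 \left(0 + 16\right) = \left(7 + 12\right) 16 \cdot 16 = 19 \cdot 16 \cdot 16 = 304 \cdot 16 = 4864$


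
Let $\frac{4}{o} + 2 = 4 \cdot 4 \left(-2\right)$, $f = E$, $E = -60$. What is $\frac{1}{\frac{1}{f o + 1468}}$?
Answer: $\frac{25076}{17} \approx 1475.1$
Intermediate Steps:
$f = -60$
$o = - \frac{2}{17}$ ($o = \frac{4}{-2 + 4 \cdot 4 \left(-2\right)} = \frac{4}{-2 + 16 \left(-2\right)} = \frac{4}{-2 - 32} = \frac{4}{-34} = 4 \left(- \frac{1}{34}\right) = - \frac{2}{17} \approx -0.11765$)
$\frac{1}{\frac{1}{f o + 1468}} = \frac{1}{\frac{1}{\left(-60\right) \left(- \frac{2}{17}\right) + 1468}} = \frac{1}{\frac{1}{\frac{120}{17} + 1468}} = \frac{1}{\frac{1}{\frac{25076}{17}}} = \frac{1}{\frac{17}{25076}} = \frac{25076}{17}$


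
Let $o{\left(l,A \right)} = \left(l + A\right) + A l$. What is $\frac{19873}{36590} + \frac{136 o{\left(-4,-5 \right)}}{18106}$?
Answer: $\frac{18843599}{30113570} \approx 0.62575$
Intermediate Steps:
$o{\left(l,A \right)} = A + l + A l$ ($o{\left(l,A \right)} = \left(A + l\right) + A l = A + l + A l$)
$\frac{19873}{36590} + \frac{136 o{\left(-4,-5 \right)}}{18106} = \frac{19873}{36590} + \frac{136 \left(-5 - 4 - -20\right)}{18106} = 19873 \cdot \frac{1}{36590} + 136 \left(-5 - 4 + 20\right) \frac{1}{18106} = \frac{19873}{36590} + 136 \cdot 11 \cdot \frac{1}{18106} = \frac{19873}{36590} + 1496 \cdot \frac{1}{18106} = \frac{19873}{36590} + \frac{68}{823} = \frac{18843599}{30113570}$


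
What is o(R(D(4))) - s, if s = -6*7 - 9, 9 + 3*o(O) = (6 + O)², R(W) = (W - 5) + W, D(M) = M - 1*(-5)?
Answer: 505/3 ≈ 168.33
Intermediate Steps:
D(M) = 5 + M (D(M) = M + 5 = 5 + M)
R(W) = -5 + 2*W (R(W) = (-5 + W) + W = -5 + 2*W)
o(O) = -3 + (6 + O)²/3
s = -51 (s = -42 - 9 = -51)
o(R(D(4))) - s = (-3 + (6 + (-5 + 2*(5 + 4)))²/3) - 1*(-51) = (-3 + (6 + (-5 + 2*9))²/3) + 51 = (-3 + (6 + (-5 + 18))²/3) + 51 = (-3 + (6 + 13)²/3) + 51 = (-3 + (⅓)*19²) + 51 = (-3 + (⅓)*361) + 51 = (-3 + 361/3) + 51 = 352/3 + 51 = 505/3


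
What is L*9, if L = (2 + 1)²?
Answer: 81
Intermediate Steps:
L = 9 (L = 3² = 9)
L*9 = 9*9 = 81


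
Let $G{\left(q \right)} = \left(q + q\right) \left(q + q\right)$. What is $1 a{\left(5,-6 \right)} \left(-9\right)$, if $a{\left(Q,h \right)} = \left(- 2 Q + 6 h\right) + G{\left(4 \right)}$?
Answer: $-162$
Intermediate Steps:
$G{\left(q \right)} = 4 q^{2}$ ($G{\left(q \right)} = 2 q 2 q = 4 q^{2}$)
$a{\left(Q,h \right)} = 64 - 2 Q + 6 h$ ($a{\left(Q,h \right)} = \left(- 2 Q + 6 h\right) + 4 \cdot 4^{2} = \left(- 2 Q + 6 h\right) + 4 \cdot 16 = \left(- 2 Q + 6 h\right) + 64 = 64 - 2 Q + 6 h$)
$1 a{\left(5,-6 \right)} \left(-9\right) = 1 \left(64 - 10 + 6 \left(-6\right)\right) \left(-9\right) = 1 \left(64 - 10 - 36\right) \left(-9\right) = 1 \cdot 18 \left(-9\right) = 18 \left(-9\right) = -162$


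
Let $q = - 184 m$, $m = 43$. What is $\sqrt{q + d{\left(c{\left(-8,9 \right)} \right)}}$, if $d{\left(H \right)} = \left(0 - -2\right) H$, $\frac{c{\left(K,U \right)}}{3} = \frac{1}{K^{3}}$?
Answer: $\frac{5 i \sqrt{81019}}{16} \approx 88.949 i$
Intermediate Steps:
$c{\left(K,U \right)} = \frac{3}{K^{3}}$
$d{\left(H \right)} = 2 H$ ($d{\left(H \right)} = \left(0 + 2\right) H = 2 H$)
$q = -7912$ ($q = \left(-184\right) 43 = -7912$)
$\sqrt{q + d{\left(c{\left(-8,9 \right)} \right)}} = \sqrt{-7912 + 2 \frac{3}{-512}} = \sqrt{-7912 + 2 \cdot 3 \left(- \frac{1}{512}\right)} = \sqrt{-7912 + 2 \left(- \frac{3}{512}\right)} = \sqrt{-7912 - \frac{3}{256}} = \sqrt{- \frac{2025475}{256}} = \frac{5 i \sqrt{81019}}{16}$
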